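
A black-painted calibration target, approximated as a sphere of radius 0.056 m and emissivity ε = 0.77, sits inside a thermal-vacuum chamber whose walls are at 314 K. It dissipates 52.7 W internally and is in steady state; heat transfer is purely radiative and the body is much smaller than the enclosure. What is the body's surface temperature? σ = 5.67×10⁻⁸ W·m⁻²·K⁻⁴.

T ≈ 448 K

For a small grey body in a large enclosure, net radiated power = εσA(T⁴ − T_w⁴).
Steady state: P = εσA(T⁴ − T_w⁴) with A = 4πr² = 0.03941 m².
T⁴ = P/(εσA) + T_w⁴ = 52.7/(0.77·5.67×10⁻⁸·0.03941) + (314)⁴
    = 3.063×10¹⁰ + 9.721×10⁹ = 4.035×10¹⁰ K⁴.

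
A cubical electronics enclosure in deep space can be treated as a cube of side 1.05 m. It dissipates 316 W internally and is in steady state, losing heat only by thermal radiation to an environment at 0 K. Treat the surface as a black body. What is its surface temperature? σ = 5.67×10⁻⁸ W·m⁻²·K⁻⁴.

T ≈ 170 K

Steady state: internal power = radiated power, P = εσA T⁴.
Radiating area A = 6L² = 6.615 m².
T⁴ = P/(εσA) = 316/(1.0·5.67×10⁻⁸·6.615) = 8.425×10⁸ K⁴.
T = (8.425×10⁸)^(1/4).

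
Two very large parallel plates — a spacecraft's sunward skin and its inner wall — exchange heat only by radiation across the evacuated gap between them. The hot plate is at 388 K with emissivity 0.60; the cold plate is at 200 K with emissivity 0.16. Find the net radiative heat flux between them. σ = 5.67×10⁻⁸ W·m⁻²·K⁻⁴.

q ≈ 173 W/m²

For two infinite grey parallel plates, q = σ(T₁⁴ − T₂⁴)/(1/ε₁ + 1/ε₂ − 1).
T₁⁴ − T₂⁴ = 2.266×10¹⁰ − 1.600×10⁹ = 2.106×10¹⁰ K⁴.
1/ε₁ + 1/ε₂ − 1 = 1.667 + 6.250 − 1 = 6.917.
q = 5.67×10⁻⁸ × 2.106×10¹⁰ / 6.917.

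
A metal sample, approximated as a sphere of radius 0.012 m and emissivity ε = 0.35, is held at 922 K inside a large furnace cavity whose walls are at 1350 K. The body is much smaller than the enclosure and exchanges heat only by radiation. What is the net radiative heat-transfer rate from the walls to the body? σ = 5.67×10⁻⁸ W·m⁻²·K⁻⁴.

P_net ≈ 93.3 W

For a small grey body in a large enclosure: P_net = εσA(T_body⁴ − T_wall⁴).
A = 4πr² = 0.001810 m²; T_body⁴ − T_wall⁴ = 7.226×10¹¹ − 3.322×10¹² = -2.599×10¹² K⁴.
|P_net| = 0.35·5.67×10⁻⁸·0.001810·2.599×10¹².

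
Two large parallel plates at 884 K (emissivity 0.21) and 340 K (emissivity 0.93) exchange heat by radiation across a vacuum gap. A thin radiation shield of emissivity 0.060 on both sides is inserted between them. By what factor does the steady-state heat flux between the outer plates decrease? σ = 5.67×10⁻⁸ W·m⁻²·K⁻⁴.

factor ≈ 7.68

Without shield: q₀ = σΔ(T⁴)/(1/ε₁+1/ε₂−1) with denominator 4.837.
With shield the two gaps are in series; the resistances add: (1/ε₁+1/ε_s−1)+(1/ε_s+1/ε₂−1) = 20.43+16.74 = 37.17.
Heat-flux ratio q₀/q = 37.17/4.837.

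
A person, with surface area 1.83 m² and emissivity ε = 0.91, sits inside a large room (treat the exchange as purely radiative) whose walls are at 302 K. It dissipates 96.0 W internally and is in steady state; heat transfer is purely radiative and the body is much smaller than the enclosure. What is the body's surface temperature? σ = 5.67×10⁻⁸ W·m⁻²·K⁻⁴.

For a small grey body in a large enclosure, net radiated power = εσA(T⁴ − T_w⁴).
Steady state: P = εσA(T⁴ − T_w⁴) with A = 1.83 m².
T⁴ = P/(εσA) + T_w⁴ = 96.0/(0.91·5.67×10⁻⁸·1.830) + (302)⁴
    = 1.017×10⁹ + 8.318×10⁹ = 9.335×10⁹ K⁴.

T ≈ 311 K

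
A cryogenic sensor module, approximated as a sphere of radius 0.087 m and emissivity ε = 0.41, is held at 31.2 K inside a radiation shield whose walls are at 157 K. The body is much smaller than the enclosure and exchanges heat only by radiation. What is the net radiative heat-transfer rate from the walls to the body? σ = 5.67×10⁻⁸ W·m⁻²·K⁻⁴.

For a small grey body in a large enclosure: P_net = εσA(T_body⁴ − T_wall⁴).
A = 4πr² = 0.09511 m²; T_body⁴ − T_wall⁴ = 9.476×10⁵ − 6.076×10⁸ = -6.066×10⁸ K⁴.
|P_net| = 0.41·5.67×10⁻⁸·0.09511·6.066×10⁸.

P_net ≈ 1.34 W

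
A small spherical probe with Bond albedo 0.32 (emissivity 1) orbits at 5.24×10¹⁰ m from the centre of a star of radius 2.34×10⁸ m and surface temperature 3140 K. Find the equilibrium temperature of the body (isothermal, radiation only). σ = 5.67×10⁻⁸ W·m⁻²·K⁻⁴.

T ≈ 135 K

The star's surface emits σT_*⁴; at distance d the flux is S = σT_*⁴(R_*/d)².
S = 5.67×10⁻⁸·(3140)⁴·(2.34×10⁸/5.24×10¹⁰)² = 109.9 W/m².
For an isothermal sphere T⁴ = (1−a)S/(4σ) = 3.296×10⁸ K⁴.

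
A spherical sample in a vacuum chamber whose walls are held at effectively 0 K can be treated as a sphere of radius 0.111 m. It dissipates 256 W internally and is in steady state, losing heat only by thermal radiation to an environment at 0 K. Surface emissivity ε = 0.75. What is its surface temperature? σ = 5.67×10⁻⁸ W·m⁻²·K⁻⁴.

T ≈ 444 K

Steady state: internal power = radiated power, P = εσA T⁴.
Radiating area A = 4πr² = 0.1548 m².
T⁴ = P/(εσA) = 256/(0.75·5.67×10⁻⁸·0.1548) = 3.888×10¹⁰ K⁴.
T = (3.888×10¹⁰)^(1/4).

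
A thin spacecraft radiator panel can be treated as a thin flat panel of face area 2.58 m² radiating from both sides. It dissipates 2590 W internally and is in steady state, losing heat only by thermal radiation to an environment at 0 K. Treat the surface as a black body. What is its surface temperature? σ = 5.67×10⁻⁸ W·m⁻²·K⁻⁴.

T ≈ 307 K

Steady state: internal power = radiated power, P = εσA T⁴.
Radiating area A = 2·2.58 = 5.160 m².
T⁴ = P/(εσA) = 2590/(1.0·5.67×10⁻⁸·5.160) = 8.853×10⁹ K⁴.
T = (8.853×10⁹)^(1/4).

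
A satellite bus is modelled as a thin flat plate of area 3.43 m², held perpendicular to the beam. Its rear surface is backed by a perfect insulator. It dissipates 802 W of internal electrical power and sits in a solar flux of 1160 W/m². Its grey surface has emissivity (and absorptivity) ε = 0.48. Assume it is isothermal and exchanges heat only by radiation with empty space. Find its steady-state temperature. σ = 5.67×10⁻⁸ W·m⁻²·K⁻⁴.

T ≈ 413 K

At steady state, absorbed solar power + internal power = radiated power.
Absorbed: α·S·A_cross = 0.48·1160·3.430 = 1910 W (cross-section A).
Total input = 1910 + 802 = 2712 W.
Radiated: εσ·A_surf·T⁴ with A_surf = A = 3.430 m².
T⁴ = 2712/(0.48·5.67×10⁻⁸·3.430) = 2.905×10¹⁰ K⁴.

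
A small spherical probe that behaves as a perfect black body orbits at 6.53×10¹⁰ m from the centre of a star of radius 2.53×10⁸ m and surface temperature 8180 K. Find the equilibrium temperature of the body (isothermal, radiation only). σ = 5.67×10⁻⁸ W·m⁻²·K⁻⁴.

The star's surface emits σT_*⁴; at distance d the flux is S = σT_*⁴(R_*/d)².
S = 5.67×10⁻⁸·(8180)⁴·(2.53×10⁸/6.53×10¹⁰)² = 3811 W/m².
For an isothermal sphere T⁴ = (1−a)S/(4σ) = 1.680×10¹⁰ K⁴.

T ≈ 360 K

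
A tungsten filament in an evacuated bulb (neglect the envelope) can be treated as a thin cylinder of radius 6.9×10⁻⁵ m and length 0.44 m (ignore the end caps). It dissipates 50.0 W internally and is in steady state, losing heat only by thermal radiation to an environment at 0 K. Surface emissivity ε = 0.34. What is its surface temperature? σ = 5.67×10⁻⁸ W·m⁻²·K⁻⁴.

Steady state: internal power = radiated power, P = εσA T⁴.
Radiating area A = 2πrL = 1.908×10⁻⁴ m².
T⁴ = P/(εσA) = 50.0/(0.34·5.67×10⁻⁸·1.908×10⁻⁴) = 1.360×10¹³ K⁴.
T = (1.360×10¹³)^(1/4).

T ≈ 1920 K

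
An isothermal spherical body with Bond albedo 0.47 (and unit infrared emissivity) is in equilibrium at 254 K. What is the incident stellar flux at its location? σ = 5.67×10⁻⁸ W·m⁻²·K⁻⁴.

S ≈ 1780 W/m²

(1−a)S·πr² = σ·4πr²·T⁴ ⇒ S = 4σT⁴/(1−a).
S = 4·5.67×10⁻⁸·4.162×10⁹/0.530.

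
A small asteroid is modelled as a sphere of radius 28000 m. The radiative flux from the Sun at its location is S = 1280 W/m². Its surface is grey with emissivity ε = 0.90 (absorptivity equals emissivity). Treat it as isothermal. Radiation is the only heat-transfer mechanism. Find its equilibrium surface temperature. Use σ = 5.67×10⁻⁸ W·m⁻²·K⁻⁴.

T ≈ 274 K

At equilibrium, absorbed power = emitted power.
Absorbing cross-section = πr² = 2.463×10⁹ m²; emitting surface = 4πr² = 9.852×10⁹ m² (ratio 4).
εS·A_cross = εσ·A_surf·T⁴  ⇒  T⁴ = S/(4σ)   (ε cancels).
T⁴ = 1280/(4·5.67×10⁻⁸) = 5.644×10⁹ K⁴.
T = (5.644×10⁹)^(1/4).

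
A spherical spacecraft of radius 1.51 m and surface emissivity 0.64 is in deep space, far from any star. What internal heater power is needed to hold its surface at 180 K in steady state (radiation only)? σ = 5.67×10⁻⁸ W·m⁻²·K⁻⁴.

P ≈ 1090 W

P = εσ·4πr²·T⁴.
4πr² = 28.65 m²; T⁴ = 1.050×10⁹ K⁴.
P = 0.64·5.67×10⁻⁸·28.65·1.050×10⁹.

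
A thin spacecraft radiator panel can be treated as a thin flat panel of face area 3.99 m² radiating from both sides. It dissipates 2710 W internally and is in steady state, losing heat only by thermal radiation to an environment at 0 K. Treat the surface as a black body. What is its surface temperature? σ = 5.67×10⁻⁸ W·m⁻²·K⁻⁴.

T ≈ 278 K

Steady state: internal power = radiated power, P = εσA T⁴.
Radiating area A = 2·3.99 = 7.980 m².
T⁴ = P/(εσA) = 2710/(1.0·5.67×10⁻⁸·7.980) = 5.989×10⁹ K⁴.
T = (5.989×10⁹)^(1/4).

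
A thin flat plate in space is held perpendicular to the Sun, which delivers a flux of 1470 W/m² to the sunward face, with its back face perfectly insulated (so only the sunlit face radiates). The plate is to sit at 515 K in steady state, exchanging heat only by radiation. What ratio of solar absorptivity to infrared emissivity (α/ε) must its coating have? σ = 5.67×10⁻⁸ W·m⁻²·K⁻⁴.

α/ε ≈ 2.71

Balance: αS·A = εσ·1A·T⁴ ⇒ α/ε = σT⁴/S.
α/ε = 5.67×10⁻⁸·(515)⁴/1470 = 5.67×10⁻⁸·7.034×10¹⁰/1470.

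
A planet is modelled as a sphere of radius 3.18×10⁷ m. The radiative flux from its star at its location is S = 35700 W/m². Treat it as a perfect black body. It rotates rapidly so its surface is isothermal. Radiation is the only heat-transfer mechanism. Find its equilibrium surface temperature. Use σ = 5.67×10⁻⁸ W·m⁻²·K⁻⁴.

T ≈ 630 K

At equilibrium, absorbed power = emitted power.
Absorbing cross-section = πr² = 3.177×10¹⁵ m²; emitting surface = 4πr² = 1.271×10¹⁶ m² (ratio 4).
S·A_cross = εσ·A_surf·T⁴  ⇒  T⁴ = S/(4σ).
T⁴ = 1.00·35700/(4·5.67×10⁻⁸) = 1.574×10¹¹ K⁴.
T = (1.574×10¹¹)^(1/4).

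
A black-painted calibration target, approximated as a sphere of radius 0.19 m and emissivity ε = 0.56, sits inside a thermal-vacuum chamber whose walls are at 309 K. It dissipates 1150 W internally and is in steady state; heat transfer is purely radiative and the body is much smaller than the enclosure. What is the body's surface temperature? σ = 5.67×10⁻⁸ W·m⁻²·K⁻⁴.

For a small grey body in a large enclosure, net radiated power = εσA(T⁴ − T_w⁴).
Steady state: P = εσA(T⁴ − T_w⁴) with A = 4πr² = 0.4536 m².
T⁴ = P/(εσA) + T_w⁴ = 1150/(0.56·5.67×10⁻⁸·0.4536) + (309)⁴
    = 7.984×10¹⁰ + 9.117×10⁹ = 8.895×10¹⁰ K⁴.

T ≈ 546 K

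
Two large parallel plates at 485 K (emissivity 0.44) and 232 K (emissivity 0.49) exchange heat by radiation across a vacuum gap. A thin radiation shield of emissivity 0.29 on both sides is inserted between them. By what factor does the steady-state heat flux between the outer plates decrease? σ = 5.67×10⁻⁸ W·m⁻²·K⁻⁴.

factor ≈ 2.78

Without shield: q₀ = σΔ(T⁴)/(1/ε₁+1/ε₂−1) with denominator 3.314.
With shield the two gaps are in series; the resistances add: (1/ε₁+1/ε_s−1)+(1/ε_s+1/ε₂−1) = 4.721+4.489 = 9.210.
Heat-flux ratio q₀/q = 9.210/3.314.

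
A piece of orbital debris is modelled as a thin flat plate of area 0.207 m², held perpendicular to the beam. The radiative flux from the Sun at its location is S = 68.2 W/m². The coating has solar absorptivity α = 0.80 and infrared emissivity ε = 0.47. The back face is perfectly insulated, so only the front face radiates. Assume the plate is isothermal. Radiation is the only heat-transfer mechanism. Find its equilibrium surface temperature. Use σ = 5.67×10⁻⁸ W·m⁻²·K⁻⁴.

T ≈ 213 K

At equilibrium, absorbed power = emitted power.
Absorbing cross-section = A = 0.2070 m²; emitting surface = A = 0.2070 m² (ratio 1).
αS·A_cross = εσ·A_surf·T⁴  ⇒  T⁴ = αS/(ε·1σ).
T⁴ = 0.800·68.2/(0.47·1·5.67×10⁻⁸) = 2.047×10⁹ K⁴.
T = (2.047×10⁹)^(1/4).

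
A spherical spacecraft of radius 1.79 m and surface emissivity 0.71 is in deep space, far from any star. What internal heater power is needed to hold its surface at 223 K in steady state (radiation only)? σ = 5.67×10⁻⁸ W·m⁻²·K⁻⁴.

P = εσ·4πr²·T⁴.
4πr² = 40.26 m²; T⁴ = 2.473×10⁹ K⁴.
P = 0.71·5.67×10⁻⁸·40.26·2.473×10⁹.

P ≈ 4010 W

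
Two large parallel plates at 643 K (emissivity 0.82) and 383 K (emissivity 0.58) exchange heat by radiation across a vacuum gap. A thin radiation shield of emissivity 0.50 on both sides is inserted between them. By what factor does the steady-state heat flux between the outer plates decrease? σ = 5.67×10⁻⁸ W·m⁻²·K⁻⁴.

factor ≈ 2.54

Without shield: q₀ = σΔ(T⁴)/(1/ε₁+1/ε₂−1) with denominator 1.944.
With shield the two gaps are in series; the resistances add: (1/ε₁+1/ε_s−1)+(1/ε_s+1/ε₂−1) = 2.220+2.724 = 4.944.
Heat-flux ratio q₀/q = 4.944/1.944.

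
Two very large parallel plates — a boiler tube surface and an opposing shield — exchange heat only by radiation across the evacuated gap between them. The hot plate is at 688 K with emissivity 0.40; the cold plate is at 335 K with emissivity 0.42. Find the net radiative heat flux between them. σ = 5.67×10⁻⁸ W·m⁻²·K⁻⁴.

q ≈ 3090 W/m²

For two infinite grey parallel plates, q = σ(T₁⁴ − T₂⁴)/(1/ε₁ + 1/ε₂ − 1).
T₁⁴ − T₂⁴ = 2.241×10¹¹ − 1.259×10¹⁰ = 2.115×10¹¹ K⁴.
1/ε₁ + 1/ε₂ − 1 = 2.500 + 2.381 − 1 = 3.881.
q = 5.67×10⁻⁸ × 2.115×10¹¹ / 3.881.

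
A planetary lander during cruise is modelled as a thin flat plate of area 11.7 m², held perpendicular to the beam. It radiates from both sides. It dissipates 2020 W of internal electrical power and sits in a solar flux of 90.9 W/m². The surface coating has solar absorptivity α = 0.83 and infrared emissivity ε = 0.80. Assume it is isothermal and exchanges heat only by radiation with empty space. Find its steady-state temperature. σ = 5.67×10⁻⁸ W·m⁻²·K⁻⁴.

T ≈ 229 K

At steady state, absorbed solar power + internal power = radiated power.
Absorbed: α·S·A_cross = 0.83·90.9·11.70 = 882.7 W (cross-section A).
Total input = 882.7 + 2020 = 2903 W.
Radiated: εσ·A_surf·T⁴ with A_surf = 2A = 23.40 m².
T⁴ = 2903/(0.80·5.67×10⁻⁸·23.40) = 2.735×10⁹ K⁴.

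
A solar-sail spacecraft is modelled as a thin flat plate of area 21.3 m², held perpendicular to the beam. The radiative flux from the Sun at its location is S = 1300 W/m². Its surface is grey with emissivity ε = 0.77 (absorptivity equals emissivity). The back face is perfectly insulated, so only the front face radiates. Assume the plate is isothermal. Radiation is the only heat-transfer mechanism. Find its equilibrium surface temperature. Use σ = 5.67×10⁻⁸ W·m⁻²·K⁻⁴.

At equilibrium, absorbed power = emitted power.
Absorbing cross-section = A = 21.30 m²; emitting surface = A = 21.30 m² (ratio 1).
εS·A_cross = εσ·A_surf·T⁴  ⇒  T⁴ = S/(1σ)   (ε cancels).
T⁴ = 1300/(1·5.67×10⁻⁸) = 2.293×10¹⁰ K⁴.
T = (2.293×10¹⁰)^(1/4).

T ≈ 389 K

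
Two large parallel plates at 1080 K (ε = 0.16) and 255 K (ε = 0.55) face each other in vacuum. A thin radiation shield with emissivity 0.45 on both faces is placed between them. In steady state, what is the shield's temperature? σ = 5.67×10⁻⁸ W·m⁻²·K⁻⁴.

In steady state the net flux on the hot side equals that on the cold side.
σ(T₁⁴−T_s⁴)/D₁ = σ(T_s⁴−T₂⁴)/D₂, with D₁ = 1/ε₁+1/ε_s−1 = 7.472, D₂ = 1/ε_s+1/ε₂−1 = 3.040.
Solve for T_s⁴: T_s⁴ = (D₂·T₁⁴ + D₁·T₂⁴)/(D₁+D₂) = 3.965×10¹¹ K⁴.

T_s ≈ 794 K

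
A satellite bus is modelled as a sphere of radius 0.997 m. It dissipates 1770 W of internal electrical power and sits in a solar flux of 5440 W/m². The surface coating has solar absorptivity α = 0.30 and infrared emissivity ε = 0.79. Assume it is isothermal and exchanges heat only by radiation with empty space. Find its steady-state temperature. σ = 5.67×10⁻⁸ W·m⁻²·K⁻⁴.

T ≈ 333 K

At steady state, absorbed solar power + internal power = radiated power.
Absorbed: α·S·A_cross = 0.30·5440·3.123 = 5096 W (cross-section πr²).
Total input = 5096 + 1770 = 6866 W.
Radiated: εσ·A_surf·T⁴ with A_surf = 4πr² = 12.49 m².
T⁴ = 6866/(0.79·5.67×10⁻⁸·12.49) = 1.227×10¹⁰ K⁴.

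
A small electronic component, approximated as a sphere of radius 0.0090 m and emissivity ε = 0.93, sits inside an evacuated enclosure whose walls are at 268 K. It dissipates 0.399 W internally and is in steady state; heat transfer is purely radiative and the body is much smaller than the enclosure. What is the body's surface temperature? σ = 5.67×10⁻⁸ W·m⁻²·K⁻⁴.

For a small grey body in a large enclosure, net radiated power = εσA(T⁴ − T_w⁴).
Steady state: P = εσA(T⁴ − T_w⁴) with A = 4πr² = 0.001018 m².
T⁴ = P/(εσA) + T_w⁴ = 0.399/(0.93·5.67×10⁻⁸·0.001018) + (268)⁴
    = 7.434×10⁹ + 5.159×10⁹ = 1.259×10¹⁰ K⁴.

T ≈ 335 K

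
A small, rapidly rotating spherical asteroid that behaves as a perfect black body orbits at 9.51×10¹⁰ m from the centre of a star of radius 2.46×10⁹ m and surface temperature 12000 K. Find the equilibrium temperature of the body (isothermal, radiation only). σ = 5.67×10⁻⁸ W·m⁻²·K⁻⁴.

The star's surface emits σT_*⁴; at distance d the flux is S = σT_*⁴(R_*/d)².
S = 5.67×10⁻⁸·(12000)⁴·(2.46×10⁹/9.51×10¹⁰)² = 7.867×10⁵ W/m².
For an isothermal sphere T⁴ = (1−a)S/(4σ) = 3.469×10¹² K⁴.

T ≈ 1360 K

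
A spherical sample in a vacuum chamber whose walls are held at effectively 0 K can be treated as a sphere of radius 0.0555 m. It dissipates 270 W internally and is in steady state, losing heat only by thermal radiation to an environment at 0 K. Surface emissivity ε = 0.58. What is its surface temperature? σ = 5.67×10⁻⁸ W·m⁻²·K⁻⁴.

T ≈ 679 K

Steady state: internal power = radiated power, P = εσA T⁴.
Radiating area A = 4πr² = 0.03871 m².
T⁴ = P/(εσA) = 270/(0.58·5.67×10⁻⁸·0.03871) = 2.121×10¹¹ K⁴.
T = (2.121×10¹¹)^(1/4).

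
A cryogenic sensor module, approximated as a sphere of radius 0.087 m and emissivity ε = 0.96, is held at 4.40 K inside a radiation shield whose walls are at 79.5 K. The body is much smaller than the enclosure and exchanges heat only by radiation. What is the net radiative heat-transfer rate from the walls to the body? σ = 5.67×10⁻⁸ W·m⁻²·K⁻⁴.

P_net ≈ 0.207 W

For a small grey body in a large enclosure: P_net = εσA(T_body⁴ − T_wall⁴).
A = 4πr² = 0.09511 m²; T_body⁴ − T_wall⁴ = 374.8 − 3.995×10⁷ = -3.995×10⁷ K⁴.
|P_net| = 0.96·5.67×10⁻⁸·0.09511·3.995×10⁷.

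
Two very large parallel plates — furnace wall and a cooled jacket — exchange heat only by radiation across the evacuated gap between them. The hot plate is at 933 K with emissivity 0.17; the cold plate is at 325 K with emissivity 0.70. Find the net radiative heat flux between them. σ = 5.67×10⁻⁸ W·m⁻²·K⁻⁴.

For two infinite grey parallel plates, q = σ(T₁⁴ − T₂⁴)/(1/ε₁ + 1/ε₂ − 1).
T₁⁴ − T₂⁴ = 7.578×10¹¹ − 1.116×10¹⁰ = 7.466×10¹¹ K⁴.
1/ε₁ + 1/ε₂ − 1 = 5.882 + 1.429 − 1 = 6.311.
q = 5.67×10⁻⁸ × 7.466×10¹¹ / 6.311.

q ≈ 6710 W/m²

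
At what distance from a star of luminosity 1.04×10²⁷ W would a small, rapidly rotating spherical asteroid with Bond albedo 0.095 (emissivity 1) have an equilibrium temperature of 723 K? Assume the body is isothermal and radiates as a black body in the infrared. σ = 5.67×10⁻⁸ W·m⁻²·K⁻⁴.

d ≈ 3.48×10¹⁰ m

For an isothermal black-emitting sphere, (1−a)S·πr² = σ·4πr²·T⁴ ⇒ S = 4σT⁴/(1−a).
S = 4·5.67×10⁻⁸·(723)⁴/0.905 = 68480 W/m².
Flux falls as S = L/(4πd²), so d = √(L/(4πS)) = √(1.04×10²⁷/(4π·68480)).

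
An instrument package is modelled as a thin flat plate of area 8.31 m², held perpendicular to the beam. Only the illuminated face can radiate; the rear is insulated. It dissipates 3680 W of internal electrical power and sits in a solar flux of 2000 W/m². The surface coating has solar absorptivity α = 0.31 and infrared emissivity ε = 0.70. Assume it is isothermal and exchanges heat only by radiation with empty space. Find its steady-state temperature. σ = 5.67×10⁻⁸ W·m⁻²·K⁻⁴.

At steady state, absorbed solar power + internal power = radiated power.
Absorbed: α·S·A_cross = 0.31·2000·8.310 = 5152 W (cross-section A).
Total input = 5152 + 3680 = 8832 W.
Radiated: εσ·A_surf·T⁴ with A_surf = A = 8.310 m².
T⁴ = 8832/(0.70·5.67×10⁻⁸·8.310) = 2.678×10¹⁰ K⁴.

T ≈ 405 K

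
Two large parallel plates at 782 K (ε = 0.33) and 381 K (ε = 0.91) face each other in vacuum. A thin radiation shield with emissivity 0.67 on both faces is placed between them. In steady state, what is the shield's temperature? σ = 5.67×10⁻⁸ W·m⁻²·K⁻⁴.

T_s ≈ 601 K

In steady state the net flux on the hot side equals that on the cold side.
σ(T₁⁴−T_s⁴)/D₁ = σ(T_s⁴−T₂⁴)/D₂, with D₁ = 1/ε₁+1/ε_s−1 = 3.523, D₂ = 1/ε_s+1/ε₂−1 = 1.591.
Solve for T_s⁴: T_s⁴ = (D₂·T₁⁴ + D₁·T₂⁴)/(D₁+D₂) = 1.309×10¹¹ K⁴.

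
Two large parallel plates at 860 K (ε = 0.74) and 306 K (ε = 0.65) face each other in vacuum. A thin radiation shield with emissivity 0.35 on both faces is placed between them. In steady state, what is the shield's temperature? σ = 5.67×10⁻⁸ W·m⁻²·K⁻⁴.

In steady state the net flux on the hot side equals that on the cold side.
σ(T₁⁴−T_s⁴)/D₁ = σ(T_s⁴−T₂⁴)/D₂, with D₁ = 1/ε₁+1/ε_s−1 = 3.208, D₂ = 1/ε_s+1/ε₂−1 = 3.396.
Solve for T_s⁴: T_s⁴ = (D₂·T₁⁴ + D₁·T₂⁴)/(D₁+D₂) = 2.855×10¹¹ K⁴.

T_s ≈ 731 K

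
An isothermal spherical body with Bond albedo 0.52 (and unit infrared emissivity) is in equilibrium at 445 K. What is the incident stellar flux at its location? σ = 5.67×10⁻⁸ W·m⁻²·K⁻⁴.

S ≈ 18500 W/m²

(1−a)S·πr² = σ·4πr²·T⁴ ⇒ S = 4σT⁴/(1−a).
S = 4·5.67×10⁻⁸·3.921×10¹⁰/0.480.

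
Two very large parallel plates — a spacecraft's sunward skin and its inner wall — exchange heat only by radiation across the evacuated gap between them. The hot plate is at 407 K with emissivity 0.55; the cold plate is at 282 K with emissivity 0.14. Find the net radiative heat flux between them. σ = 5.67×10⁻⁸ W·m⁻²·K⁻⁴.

q ≈ 150 W/m²

For two infinite grey parallel plates, q = σ(T₁⁴ − T₂⁴)/(1/ε₁ + 1/ε₂ − 1).
T₁⁴ − T₂⁴ = 2.744×10¹⁰ − 6.324×10⁹ = 2.112×10¹⁰ K⁴.
1/ε₁ + 1/ε₂ − 1 = 1.818 + 7.143 − 1 = 7.961.
q = 5.67×10⁻⁸ × 2.112×10¹⁰ / 7.961.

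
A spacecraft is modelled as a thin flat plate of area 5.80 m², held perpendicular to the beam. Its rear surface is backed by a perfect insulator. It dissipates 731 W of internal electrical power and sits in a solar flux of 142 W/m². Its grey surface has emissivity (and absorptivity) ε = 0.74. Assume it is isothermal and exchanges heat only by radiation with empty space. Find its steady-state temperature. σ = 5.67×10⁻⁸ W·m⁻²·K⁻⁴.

T ≈ 272 K

At steady state, absorbed solar power + internal power = radiated power.
Absorbed: α·S·A_cross = 0.74·142·5.800 = 609.5 W (cross-section A).
Total input = 609.5 + 731 = 1340 W.
Radiated: εσ·A_surf·T⁴ with A_surf = A = 5.800 m².
T⁴ = 1340/(0.74·5.67×10⁻⁸·5.800) = 5.508×10⁹ K⁴.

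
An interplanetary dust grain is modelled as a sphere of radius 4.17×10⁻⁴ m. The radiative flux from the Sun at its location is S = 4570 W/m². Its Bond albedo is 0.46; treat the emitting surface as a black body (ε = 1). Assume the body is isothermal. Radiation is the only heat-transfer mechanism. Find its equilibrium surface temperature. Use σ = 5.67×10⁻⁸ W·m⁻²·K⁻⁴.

At equilibrium, absorbed power = emitted power.
Absorbing cross-section = πr² = 5.463×10⁻⁷ m²; emitting surface = 4πr² = 2.185×10⁻⁶ m² (ratio 4).
(1−a)S·A_cross = εσ·A_surf·T⁴  ⇒  T⁴ = (1−a)S/(4σ).
T⁴ = 0.540·4570/(4·5.67×10⁻⁸) = 1.088×10¹⁰ K⁴.
T = (1.088×10¹⁰)^(1/4).

T ≈ 323 K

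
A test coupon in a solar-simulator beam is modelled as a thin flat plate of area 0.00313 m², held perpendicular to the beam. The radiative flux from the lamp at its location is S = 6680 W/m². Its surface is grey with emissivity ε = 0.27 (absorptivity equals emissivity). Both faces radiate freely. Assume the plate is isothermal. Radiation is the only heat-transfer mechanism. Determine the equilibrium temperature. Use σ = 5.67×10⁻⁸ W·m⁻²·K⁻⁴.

T ≈ 493 K

At equilibrium, absorbed power = emitted power.
Absorbing cross-section = A = 0.003130 m²; emitting surface = 2A = 0.006260 m² (ratio 2).
εS·A_cross = εσ·A_surf·T⁴  ⇒  T⁴ = S/(2σ)   (ε cancels).
T⁴ = 6680/(2·5.67×10⁻⁸) = 5.891×10¹⁰ K⁴.
T = (5.891×10¹⁰)^(1/4).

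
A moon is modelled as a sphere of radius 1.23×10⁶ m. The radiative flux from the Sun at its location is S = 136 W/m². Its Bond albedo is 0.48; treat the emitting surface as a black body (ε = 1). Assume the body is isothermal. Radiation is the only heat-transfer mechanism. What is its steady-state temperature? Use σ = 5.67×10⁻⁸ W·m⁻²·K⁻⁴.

At equilibrium, absorbed power = emitted power.
Absorbing cross-section = πr² = 4.753×10¹² m²; emitting surface = 4πr² = 1.901×10¹³ m² (ratio 4).
(1−a)S·A_cross = εσ·A_surf·T⁴  ⇒  T⁴ = (1−a)S/(4σ).
T⁴ = 0.520·136/(4·5.67×10⁻⁸) = 3.118×10⁸ K⁴.
T = (3.118×10⁸)^(1/4).

T ≈ 133 K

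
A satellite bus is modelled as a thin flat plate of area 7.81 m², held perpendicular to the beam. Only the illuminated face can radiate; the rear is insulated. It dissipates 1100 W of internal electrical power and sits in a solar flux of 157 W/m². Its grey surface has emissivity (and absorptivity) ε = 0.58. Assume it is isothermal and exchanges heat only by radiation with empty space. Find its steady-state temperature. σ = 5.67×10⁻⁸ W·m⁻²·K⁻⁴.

T ≈ 290 K

At steady state, absorbed solar power + internal power = radiated power.
Absorbed: α·S·A_cross = 0.58·157·7.810 = 711.2 W (cross-section A).
Total input = 711.2 + 1100 = 1811 W.
Radiated: εσ·A_surf·T⁴ with A_surf = A = 7.810 m².
T⁴ = 1811/(0.58·5.67×10⁻⁸·7.810) = 7.052×10⁹ K⁴.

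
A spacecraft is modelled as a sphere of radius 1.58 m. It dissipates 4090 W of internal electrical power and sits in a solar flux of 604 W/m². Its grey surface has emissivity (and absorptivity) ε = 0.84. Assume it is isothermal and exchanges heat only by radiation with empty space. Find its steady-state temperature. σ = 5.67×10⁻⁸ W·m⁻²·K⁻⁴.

T ≈ 271 K

At steady state, absorbed solar power + internal power = radiated power.
Absorbed: α·S·A_cross = 0.84·604·7.843 = 3979 W (cross-section πr²).
Total input = 3979 + 4090 = 8069 W.
Radiated: εσ·A_surf·T⁴ with A_surf = 4πr² = 31.37 m².
T⁴ = 8069/(0.84·5.67×10⁻⁸·31.37) = 5.401×10⁹ K⁴.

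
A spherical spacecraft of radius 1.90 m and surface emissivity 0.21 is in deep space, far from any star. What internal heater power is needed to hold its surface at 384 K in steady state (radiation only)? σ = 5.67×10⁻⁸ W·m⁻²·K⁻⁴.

P = εσ·4πr²·T⁴.
4πr² = 45.36 m²; T⁴ = 2.174×10¹⁰ K⁴.
P = 0.21·5.67×10⁻⁸·45.36·2.174×10¹⁰.

P ≈ 11700 W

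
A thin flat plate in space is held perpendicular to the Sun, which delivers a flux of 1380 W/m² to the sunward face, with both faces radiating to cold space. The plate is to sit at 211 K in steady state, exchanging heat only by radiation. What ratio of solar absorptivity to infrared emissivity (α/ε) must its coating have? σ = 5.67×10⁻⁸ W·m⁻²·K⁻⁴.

α/ε ≈ 0.163

Balance: αS·A = εσ·2A·T⁴ ⇒ α/ε = 2σT⁴/S.
α/ε = 2·5.67×10⁻⁸·(211)⁴/1380 = 2·5.67×10⁻⁸·1.982×10⁹/1380.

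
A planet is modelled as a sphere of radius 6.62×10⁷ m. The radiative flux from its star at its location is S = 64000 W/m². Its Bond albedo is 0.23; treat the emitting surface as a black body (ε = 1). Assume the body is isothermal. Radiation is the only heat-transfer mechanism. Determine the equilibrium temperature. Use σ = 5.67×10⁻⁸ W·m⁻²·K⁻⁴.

At equilibrium, absorbed power = emitted power.
Absorbing cross-section = πr² = 1.377×10¹⁶ m²; emitting surface = 4πr² = 5.507×10¹⁶ m² (ratio 4).
(1−a)S·A_cross = εσ·A_surf·T⁴  ⇒  T⁴ = (1−a)S/(4σ).
T⁴ = 0.770·64000/(4·5.67×10⁻⁸) = 2.173×10¹¹ K⁴.
T = (2.173×10¹¹)^(1/4).

T ≈ 683 K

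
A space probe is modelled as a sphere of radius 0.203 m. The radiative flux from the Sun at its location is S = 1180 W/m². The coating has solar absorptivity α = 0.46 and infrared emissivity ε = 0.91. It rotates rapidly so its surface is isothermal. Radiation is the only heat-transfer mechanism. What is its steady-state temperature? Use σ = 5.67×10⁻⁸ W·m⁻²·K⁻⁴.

At equilibrium, absorbed power = emitted power.
Absorbing cross-section = πr² = 0.1295 m²; emitting surface = 4πr² = 0.5178 m² (ratio 4).
αS·A_cross = εσ·A_surf·T⁴  ⇒  T⁴ = αS/(ε·4σ).
T⁴ = 0.460·1180/(0.91·4·5.67×10⁻⁸) = 2.630×10⁹ K⁴.
T = (2.630×10⁹)^(1/4).

T ≈ 226 K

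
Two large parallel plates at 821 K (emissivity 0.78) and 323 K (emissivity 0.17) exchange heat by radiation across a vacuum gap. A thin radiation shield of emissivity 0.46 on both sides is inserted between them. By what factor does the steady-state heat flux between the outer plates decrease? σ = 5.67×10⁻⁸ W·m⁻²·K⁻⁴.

factor ≈ 1.54

Without shield: q₀ = σΔ(T⁴)/(1/ε₁+1/ε₂−1) with denominator 6.164.
With shield the two gaps are in series; the resistances add: (1/ε₁+1/ε_s−1)+(1/ε_s+1/ε₂−1) = 2.456+7.056 = 9.512.
Heat-flux ratio q₀/q = 9.512/6.164.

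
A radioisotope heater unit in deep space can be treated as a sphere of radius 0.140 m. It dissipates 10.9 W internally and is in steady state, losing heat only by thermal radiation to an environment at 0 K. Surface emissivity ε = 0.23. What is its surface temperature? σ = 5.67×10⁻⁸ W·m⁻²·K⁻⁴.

T ≈ 241 K

Steady state: internal power = radiated power, P = εσA T⁴.
Radiating area A = 4πr² = 0.2463 m².
T⁴ = P/(εσA) = 10.9/(0.23·5.67×10⁻⁸·0.2463) = 3.394×10⁹ K⁴.
T = (3.394×10⁹)^(1/4).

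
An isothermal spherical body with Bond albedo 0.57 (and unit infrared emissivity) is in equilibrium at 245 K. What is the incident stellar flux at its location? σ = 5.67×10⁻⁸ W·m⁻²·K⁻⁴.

(1−a)S·πr² = σ·4πr²·T⁴ ⇒ S = 4σT⁴/(1−a).
S = 4·5.67×10⁻⁸·3.603×10⁹/0.430.

S ≈ 1900 W/m²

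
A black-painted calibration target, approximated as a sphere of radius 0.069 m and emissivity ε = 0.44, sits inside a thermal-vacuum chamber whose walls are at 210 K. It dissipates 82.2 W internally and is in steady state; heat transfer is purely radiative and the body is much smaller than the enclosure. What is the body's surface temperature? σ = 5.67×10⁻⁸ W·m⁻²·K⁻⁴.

For a small grey body in a large enclosure, net radiated power = εσA(T⁴ − T_w⁴).
Steady state: P = εσA(T⁴ − T_w⁴) with A = 4πr² = 0.05983 m².
T⁴ = P/(εσA) + T_w⁴ = 82.2/(0.44·5.67×10⁻⁸·0.05983) + (210)⁴
    = 5.507×10¹⁰ + 1.945×10⁹ = 5.702×10¹⁰ K⁴.

T ≈ 489 K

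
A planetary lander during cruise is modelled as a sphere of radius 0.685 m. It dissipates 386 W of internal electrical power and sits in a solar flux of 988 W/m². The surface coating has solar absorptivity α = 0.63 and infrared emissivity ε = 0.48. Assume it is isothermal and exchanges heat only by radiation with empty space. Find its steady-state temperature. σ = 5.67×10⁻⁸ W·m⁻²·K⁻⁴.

At steady state, absorbed solar power + internal power = radiated power.
Absorbed: α·S·A_cross = 0.63·988·1.474 = 917.5 W (cross-section πr²).
Total input = 917.5 + 386 = 1304 W.
Radiated: εσ·A_surf·T⁴ with A_surf = 4πr² = 5.896 m².
T⁴ = 1304/(0.48·5.67×10⁻⁸·5.896) = 8.123×10⁹ K⁴.

T ≈ 300 K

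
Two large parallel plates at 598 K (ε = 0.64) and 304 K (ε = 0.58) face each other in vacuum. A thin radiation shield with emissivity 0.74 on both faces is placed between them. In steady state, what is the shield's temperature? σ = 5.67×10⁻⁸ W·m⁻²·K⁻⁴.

In steady state the net flux on the hot side equals that on the cold side.
σ(T₁⁴−T_s⁴)/D₁ = σ(T_s⁴−T₂⁴)/D₂, with D₁ = 1/ε₁+1/ε_s−1 = 1.914, D₂ = 1/ε_s+1/ε₂−1 = 2.075.
Solve for T_s⁴: T_s⁴ = (D₂·T₁⁴ + D₁·T₂⁴)/(D₁+D₂) = 7.063×10¹⁰ K⁴.

T_s ≈ 516 K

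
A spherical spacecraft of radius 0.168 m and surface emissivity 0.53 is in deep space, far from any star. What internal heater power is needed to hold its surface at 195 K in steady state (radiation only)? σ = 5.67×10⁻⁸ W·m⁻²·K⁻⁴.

P = εσ·4πr²·T⁴.
4πr² = 0.3547 m²; T⁴ = 1.446×10⁹ K⁴.
P = 0.53·5.67×10⁻⁸·0.3547·1.446×10⁹.

P ≈ 15.4 W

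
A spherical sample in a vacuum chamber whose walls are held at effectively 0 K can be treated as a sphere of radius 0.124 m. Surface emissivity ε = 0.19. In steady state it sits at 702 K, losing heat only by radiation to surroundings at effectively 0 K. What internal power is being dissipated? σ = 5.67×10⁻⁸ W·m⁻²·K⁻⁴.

Steady state: P = εσA T⁴.
A = 4πr² = 0.1932 m²; T⁴ = (702)⁴ = 2.429×10¹¹ K⁴.
P = 0.19 × 5.67×10⁻⁸ × 0.1932 × 2.429×10¹¹.

P ≈ 506 W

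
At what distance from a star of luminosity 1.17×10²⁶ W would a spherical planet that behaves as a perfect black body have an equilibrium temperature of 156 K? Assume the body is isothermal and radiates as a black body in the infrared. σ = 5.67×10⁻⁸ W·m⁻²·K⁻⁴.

d ≈ 2.63×10¹¹ m

For an isothermal black-emitting sphere, (1−a)S·πr² = σ·4πr²·T⁴ ⇒ S = 4σT⁴/(1−a).
S = 4·5.67×10⁻⁸·(156)⁴/1.00 = 134.3 W/m².
Flux falls as S = L/(4πd²), so d = √(L/(4πS)) = √(1.17×10²⁶/(4π·134.3)).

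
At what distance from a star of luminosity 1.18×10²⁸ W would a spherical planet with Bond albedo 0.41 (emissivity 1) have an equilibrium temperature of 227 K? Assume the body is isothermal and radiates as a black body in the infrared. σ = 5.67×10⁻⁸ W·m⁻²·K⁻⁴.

For an isothermal black-emitting sphere, (1−a)S·πr² = σ·4πr²·T⁴ ⇒ S = 4σT⁴/(1−a).
S = 4·5.67×10⁻⁸·(227)⁴/0.590 = 1021 W/m².
Flux falls as S = L/(4πd²), so d = √(L/(4πS)) = √(1.18×10²⁸/(4π·1021)).

d ≈ 9.59×10¹¹ m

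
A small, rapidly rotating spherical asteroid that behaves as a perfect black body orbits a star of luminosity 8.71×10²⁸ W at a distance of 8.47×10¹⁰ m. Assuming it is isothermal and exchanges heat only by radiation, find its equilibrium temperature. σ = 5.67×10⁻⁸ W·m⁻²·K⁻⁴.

First find the stellar flux at distance d: S = L/(4πd²) = 8.71×10²⁸/(4π·(8.47×10¹⁰)²) = 9.661×10⁵ W/m².
For an isothermal sphere, absorbed (1−a)S·πr² = emitted σ·4πr²·T⁴, so T⁴ = (1−a)S/(4σ).
T⁴ = 1.00·9.661×10⁵/(4·5.67×10⁻⁸) = 4.260×10¹² K⁴.

T ≈ 1440 K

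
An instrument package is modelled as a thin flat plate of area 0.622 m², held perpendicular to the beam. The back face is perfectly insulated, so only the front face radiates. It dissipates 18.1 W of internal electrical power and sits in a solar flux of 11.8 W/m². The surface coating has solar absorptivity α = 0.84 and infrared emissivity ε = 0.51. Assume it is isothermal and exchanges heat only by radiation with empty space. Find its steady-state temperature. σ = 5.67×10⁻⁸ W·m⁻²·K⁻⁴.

At steady state, absorbed solar power + internal power = radiated power.
Absorbed: α·S·A_cross = 0.84·11.8·0.6220 = 6.165 W (cross-section A).
Total input = 6.165 + 18.1 = 24.27 W.
Radiated: εσ·A_surf·T⁴ with A_surf = A = 0.6220 m².
T⁴ = 24.27/(0.51·5.67×10⁻⁸·0.6220) = 1.349×10⁹ K⁴.

T ≈ 192 K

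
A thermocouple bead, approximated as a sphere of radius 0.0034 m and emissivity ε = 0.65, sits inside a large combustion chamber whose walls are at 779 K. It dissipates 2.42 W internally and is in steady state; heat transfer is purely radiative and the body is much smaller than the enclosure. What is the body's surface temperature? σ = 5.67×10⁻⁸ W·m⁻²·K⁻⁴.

For a small grey body in a large enclosure, net radiated power = εσA(T⁴ − T_w⁴).
Steady state: P = εσA(T⁴ − T_w⁴) with A = 4πr² = 1.453×10⁻⁴ m².
T⁴ = P/(εσA) + T_w⁴ = 2.42/(0.65·5.67×10⁻⁸·1.453×10⁻⁴) + (779)⁴
    = 4.520×10¹¹ + 3.683×10¹¹ = 8.203×10¹¹ K⁴.

T ≈ 952 K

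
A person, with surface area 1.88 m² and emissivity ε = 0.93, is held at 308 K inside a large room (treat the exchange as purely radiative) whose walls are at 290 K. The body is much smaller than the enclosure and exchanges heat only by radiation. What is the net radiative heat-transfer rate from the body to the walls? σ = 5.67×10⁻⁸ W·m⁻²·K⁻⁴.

P_net ≈ 191 W

For a small grey body in a large enclosure: P_net = εσA(T_body⁴ − T_wall⁴).
A = 1.88 m²; T_body⁴ − T_wall⁴ = 8.999×10⁹ − 7.073×10⁹ = 1.926×10⁹ K⁴.
|P_net| = 0.93·5.67×10⁻⁸·1.880·1.926×10⁹.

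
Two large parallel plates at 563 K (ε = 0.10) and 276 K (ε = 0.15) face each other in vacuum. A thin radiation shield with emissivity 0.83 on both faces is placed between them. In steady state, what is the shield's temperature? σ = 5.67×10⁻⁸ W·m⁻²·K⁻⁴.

In steady state the net flux on the hot side equals that on the cold side.
σ(T₁⁴−T_s⁴)/D₁ = σ(T_s⁴−T₂⁴)/D₂, with D₁ = 1/ε₁+1/ε_s−1 = 10.20, D₂ = 1/ε_s+1/ε₂−1 = 6.871.
Solve for T_s⁴: T_s⁴ = (D₂·T₁⁴ + D₁·T₂⁴)/(D₁+D₂) = 4.390×10¹⁰ K⁴.

T_s ≈ 458 K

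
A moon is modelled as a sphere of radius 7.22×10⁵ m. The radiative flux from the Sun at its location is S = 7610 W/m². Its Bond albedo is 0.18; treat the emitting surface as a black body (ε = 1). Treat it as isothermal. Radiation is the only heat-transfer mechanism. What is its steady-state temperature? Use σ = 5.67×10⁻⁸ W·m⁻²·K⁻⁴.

T ≈ 407 K

At equilibrium, absorbed power = emitted power.
Absorbing cross-section = πr² = 1.638×10¹² m²; emitting surface = 4πr² = 6.551×10¹² m² (ratio 4).
(1−a)S·A_cross = εσ·A_surf·T⁴  ⇒  T⁴ = (1−a)S/(4σ).
T⁴ = 0.820·7610/(4·5.67×10⁻⁸) = 2.751×10¹⁰ K⁴.
T = (2.751×10¹⁰)^(1/4).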